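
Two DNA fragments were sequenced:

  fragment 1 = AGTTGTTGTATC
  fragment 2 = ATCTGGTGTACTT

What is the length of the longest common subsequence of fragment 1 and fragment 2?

9

Pick A at fragment 1[1]=fragment 2[1], T at fragment 1[3]=fragment 2[2], T at fragment 1[4]=fragment 2[4], G at fragment 1[5]=fragment 2[6], T at fragment 1[7]=fragment 2[7], G at fragment 1[8]=fragment 2[8], T at fragment 1[9]=fragment 2[9], A at fragment 1[10]=fragment 2[10], T at fragment 1[11]=fragment 2[13]; all 9 bases appear in both, in order. The LCS DP gives dp[12][13] = 9, so this is optimal.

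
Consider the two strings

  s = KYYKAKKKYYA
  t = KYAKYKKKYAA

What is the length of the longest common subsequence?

One common subsequence of length 8: K at s[1]=t[1]; then Y at s[2]=t[2]; then Y at s[3]=t[5]; then K at s[6]=t[6]; then K at s[7]=t[7]; then K at s[8]=t[8]; then Y at s[9]=t[9]; then A at s[11]=t[11]. The LCS DP gives dp[11][11] = 8, so this is optimal.

8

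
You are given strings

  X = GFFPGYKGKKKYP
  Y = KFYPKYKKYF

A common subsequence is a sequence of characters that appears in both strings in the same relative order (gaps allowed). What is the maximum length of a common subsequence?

Let dp[i][j] be the LCS length of the first i characters of X and the first j characters of Y. dp[i][j] = dp[i-1][j-1]+1 when the i-th and j-th characters match, else max(dp[i-1][j], dp[i][j-1]).
    ·  K  F  Y  P  K  Y  K  K  Y  F
 ·  0  0  0  0  0  0  0  0  0  0  0
 G  0  0  0  0  0  0  0  0  0  0  0
 F  0  0  1  1  1  1  1  1  1  1  1
 F  0  0  1  1  1  1  1  1  1  1  2
 P  0  0  1  1  2  2  2  2  2  2  2
 G  0  0  1  1  2  2  2  2  2  2  2
 Y  0  0  1  2  2  2  3  3  3  3  3
 K  0  1  1  2  2  3  3  4  4  4  4
 G  0  1  1  2  2  3  3  4  4  4  4
 K  0  1  1  2  2  3  3  4  5  5  5
 K  0  1  1  2  2  3  3  4  5  5  5
 K  0  1  1  2  2  3  3  4  5  5  5
 Y  0  1  1  2  2  3  4  4  5  6  6
 P  0  1  1  2  3  3  4  4  5  6  6
dp[13][10] = 6. One LCS (by backtracking along matches): FPYKKY.

6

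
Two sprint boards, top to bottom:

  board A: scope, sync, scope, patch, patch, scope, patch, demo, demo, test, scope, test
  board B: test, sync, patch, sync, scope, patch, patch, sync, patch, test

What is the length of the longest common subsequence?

Match sync [2,4], scope [3,5], patch [4,6], patch [5,7], patch [7,9], test [12,10] — 6 tasks in the same relative order in both. The LCS DP gives dp[12][10] = 6, so this is optimal.

6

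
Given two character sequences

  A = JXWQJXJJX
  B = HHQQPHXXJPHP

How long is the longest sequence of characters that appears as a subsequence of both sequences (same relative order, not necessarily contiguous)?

Let dp[i][j] be the LCS length of the first i characters of A and the first j characters of B. dp[i][j] = dp[i-1][j-1]+1 when the i-th and j-th characters match, else max(dp[i-1][j], dp[i][j-1]).
    ·  H  H  Q  Q  P  H  X  X  J  P  H  P
 ·  0  0  0  0  0  0  0  0  0  0  0  0  0
 J  0  0  0  0  0  0  0  0  0  1  1  1  1
 X  0  0  0  0  0  0  0  1  1  1  1  1  1
 W  0  0  0  0  0  0  0  1  1  1  1  1  1
 Q  0  0  0  1  1  1  1  1  1  1  1  1  1
 J  0  0  0  1  1  1  1  1  1  2  2  2  2
 X  0  0  0  1  1  1  1  2  2  2  2  2  2
 J  0  0  0  1  1  1  1  2  2  3  3  3  3
 J  0  0  0  1  1  1  1  2  2  3  3  3  3
 X  0  0  0  1  1  1  1  2  3  3  3  3  3
dp[9][12] = 3. One LCS (by backtracking along matches): XXJ.

3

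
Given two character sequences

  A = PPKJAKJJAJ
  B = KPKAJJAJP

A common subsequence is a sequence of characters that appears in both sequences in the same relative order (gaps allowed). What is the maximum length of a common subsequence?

Let dp[i][j] be the LCS length of the first i characters of A and the first j characters of B. dp[i][j] = dp[i-1][j-1]+1 when the i-th and j-th characters match, else max(dp[i-1][j], dp[i][j-1]).
    ·  K  P  K  A  J  J  A  J  P
 ·  0  0  0  0  0  0  0  0  0  0
 P  0  0  1  1  1  1  1  1  1  1
 P  0  0  1  1  1  1  1  1  1  2
 K  0  1  1  2  2  2  2  2  2  2
 J  0  1  1  2  2  3  3  3  3  3
 A  0  1  1  2  3  3  3  4  4  4
 K  0  1  1  2  3  3  3  4  4  4
 J  0  1  1  2  3  4  4  4  5  5
 J  0  1  1  2  3  4  5  5  5  5
 A  0  1  1  2  3  4  5  6  6  6
 J  0  1  1  2  3  4  5  6  7  7
dp[10][9] = 7. One LCS (by backtracking along matches): PKAJJAJ.

7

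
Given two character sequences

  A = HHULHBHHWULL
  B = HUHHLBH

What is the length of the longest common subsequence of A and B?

Taking H [1,3], H [2,4], L [4,5], B [6,6], H [8,7] gives a common subsequence of length 5. The LCS DP gives dp[12][7] = 5, so this is optimal.

5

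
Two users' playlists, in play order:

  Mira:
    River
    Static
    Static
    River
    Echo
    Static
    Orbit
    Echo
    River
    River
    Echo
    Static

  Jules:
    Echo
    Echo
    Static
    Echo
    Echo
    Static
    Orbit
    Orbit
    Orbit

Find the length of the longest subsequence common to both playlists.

Pick Echo (Mira #5, Jules #2), then Static (Mira #6, Jules #3), then Echo (Mira #8, Jules #4), then Echo (Mira #11, Jules #5), then Static (Mira #12, Jules #6); all 5 songs appear in both, in order. Since dp[12][9] = 5, nothing longer is possible.

5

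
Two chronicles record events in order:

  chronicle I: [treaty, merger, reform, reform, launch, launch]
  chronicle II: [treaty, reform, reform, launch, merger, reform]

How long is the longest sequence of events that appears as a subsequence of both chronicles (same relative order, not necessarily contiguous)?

4

Match treaty at chronicle I[1]=chronicle II[1] → reform at chronicle I[3]=chronicle II[2] → reform at chronicle I[4]=chronicle II[3] → launch at chronicle I[5]=chronicle II[4] — 4 events in the same relative order in both. The LCS DP gives dp[6][6] = 4, so this is optimal.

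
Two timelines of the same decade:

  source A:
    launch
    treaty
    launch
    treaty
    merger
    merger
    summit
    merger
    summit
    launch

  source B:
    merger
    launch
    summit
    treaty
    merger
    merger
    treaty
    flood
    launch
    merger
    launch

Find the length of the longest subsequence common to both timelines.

One common subsequence of length 6: launch [1,2], then treaty [4,4], then merger [5,5], then merger [6,6], then merger [8,10], then launch [10,11], and the DP table's final entry dp[10][11] is also 6, so no common subsequence is longer.

6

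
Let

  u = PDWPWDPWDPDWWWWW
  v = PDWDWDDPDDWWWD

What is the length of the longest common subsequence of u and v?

11

Match P at u[1]=v[1], D at u[2]=v[2], W at u[3]=v[3], W at u[5]=v[5], D at u[6]=v[7], P at u[7]=v[8], D at u[9]=v[9], D at u[11]=v[10], W at u[12]=v[11], W at u[13]=v[12], W at u[14]=v[13] — 11 characters in the same relative order in both. The LCS DP gives dp[16][14] = 11, so this is optimal.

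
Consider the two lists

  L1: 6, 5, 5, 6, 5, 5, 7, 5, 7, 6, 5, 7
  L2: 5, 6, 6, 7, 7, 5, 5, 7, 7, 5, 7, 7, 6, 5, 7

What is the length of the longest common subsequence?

10

Match 6 [1,2]; then 6 [4,3]; then 5 [5,6]; then 5 [6,7]; then 7 [7,9]; then 5 [8,10]; then 7 [9,12]; then 6 [10,13]; then 5 [11,14]; then 7 [12,15] — 10 values in the same relative order in both, and the DP table's final entry dp[12][15] is also 10, so no common subsequence is longer.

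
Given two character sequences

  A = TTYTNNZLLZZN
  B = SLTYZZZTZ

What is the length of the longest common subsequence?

Taking T at A[2]=B[3]; then Y at A[3]=B[4]; then Z at A[7]=B[6]; then Z at A[10]=B[7]; then Z at A[11]=B[9] gives a common subsequence of length 5. dp[12][9] = 5 confirms this is the maximum.

5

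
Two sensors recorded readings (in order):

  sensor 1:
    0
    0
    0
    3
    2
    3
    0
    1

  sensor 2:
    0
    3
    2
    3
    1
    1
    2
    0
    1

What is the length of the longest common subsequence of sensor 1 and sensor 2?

One common subsequence of length 6: 0 (sensor 1 #3, sensor 2 #1), then 3 (sensor 1 #4, sensor 2 #2), then 2 (sensor 1 #5, sensor 2 #3), then 3 (sensor 1 #6, sensor 2 #4), then 0 (sensor 1 #7, sensor 2 #8), then 1 (sensor 1 #8, sensor 2 #9). dp[8][9] = 6 confirms this is the maximum.

6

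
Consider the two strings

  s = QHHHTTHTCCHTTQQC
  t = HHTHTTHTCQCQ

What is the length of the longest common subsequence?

One common subsequence of length 10: H [2,1] → H [3,2] → H [4,4] → T [5,5] → T [6,6] → H [7,7] → T [8,8] → C [9,9] → C [10,11] → Q [15,12]. dp[16][12] = 10 confirms this is the maximum.

10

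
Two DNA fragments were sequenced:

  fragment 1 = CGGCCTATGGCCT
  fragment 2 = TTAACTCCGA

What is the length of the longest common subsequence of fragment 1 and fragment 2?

Let dp[i][j] be the LCS length of the first i bases of fragment 1 and the first j bases of fragment 2. dp[i][j] = dp[i-1][j-1]+1 when the i-th and j-th bases match, else max(dp[i-1][j], dp[i][j-1]).
    ·  T  T  A  A  C  T  C  C  G  A
 ·  0  0  0  0  0  0  0  0  0  0  0
 C  0  0  0  0  0  1  1  1  1  1  1
 G  0  0  0  0  0  1  1  1  1  2  2
 G  0  0  0  0  0  1  1  1  1  2  2
 C  0  0  0  0  0  1  1  2  2  2  2
 C  0  0  0  0  0  1  1  2  3  3  3
 T  0  1  1  1  1  1  2  2  3  3  3
 A  0  1  1  2  2  2  2  2  3  3  4
 T  0  1  2  2  2  2  3  3  3  3  4
 G  0  1  2  2  2  2  3  3  3  4  4
 G  0  1  2  2  2  2  3  3  3  4  4
 C  0  1  2  2  2  3  3  4  4  4  4
 C  0  1  2  2  2  3  3  4  5  5  5
 T  0  1  2  2  2  3  4  4  5  5  5
dp[13][10] = 5. One LCS (by backtracking along matches): TATCC.

5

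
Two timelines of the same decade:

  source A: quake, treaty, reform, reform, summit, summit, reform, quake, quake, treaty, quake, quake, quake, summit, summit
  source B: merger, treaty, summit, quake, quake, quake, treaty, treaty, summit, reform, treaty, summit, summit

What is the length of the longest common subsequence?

Match quake [1,6] → treaty [2,8] → summit [6,9] → reform [7,10] → treaty [10,11] → summit [14,12] → summit [15,13] — 7 events in the same relative order in both. The LCS DP gives dp[15][13] = 7, so this is optimal.

7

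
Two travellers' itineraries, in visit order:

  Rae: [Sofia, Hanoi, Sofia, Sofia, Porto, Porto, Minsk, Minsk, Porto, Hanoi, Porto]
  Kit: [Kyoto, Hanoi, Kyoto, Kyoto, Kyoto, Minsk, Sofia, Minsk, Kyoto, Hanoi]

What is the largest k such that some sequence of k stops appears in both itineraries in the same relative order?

4

Match Hanoi at Rae[2]=Kit[2], then Sofia at Rae[4]=Kit[7], then Minsk at Rae[7]=Kit[8], then Hanoi at Rae[10]=Kit[10] — 4 stops in the same relative order in both. Since dp[11][10] = 4, nothing longer is possible.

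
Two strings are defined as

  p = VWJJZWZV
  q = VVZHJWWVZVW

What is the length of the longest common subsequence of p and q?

Match V (p #1, q #2) → W (p #2, q #6) → W (p #6, q #7) → Z (p #7, q #9) → V (p #8, q #10) — 5 characters in the same relative order in both, and the DP table's final entry dp[8][11] is also 5, so no common subsequence is longer.

5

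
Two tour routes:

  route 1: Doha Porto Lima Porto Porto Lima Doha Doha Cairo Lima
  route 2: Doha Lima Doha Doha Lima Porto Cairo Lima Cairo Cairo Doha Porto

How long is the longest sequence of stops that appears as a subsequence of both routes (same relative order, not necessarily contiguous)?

Match Doha at route 1[1]=route 2[1], then Lima at route 1[6]=route 2[2], then Doha at route 1[7]=route 2[3], then Doha at route 1[8]=route 2[4], then Cairo at route 1[9]=route 2[7], then Lima at route 1[10]=route 2[8] — 6 stops in the same relative order in both, and the DP table's final entry dp[10][12] is also 6, so no common subsequence is longer.

6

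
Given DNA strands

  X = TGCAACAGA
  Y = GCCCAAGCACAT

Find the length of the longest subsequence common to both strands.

Let dp[i][j] be the LCS length of the first i bases of X and the first j bases of Y. dp[i][j] = dp[i-1][j-1]+1 when the i-th and j-th bases match, else max(dp[i-1][j], dp[i][j-1]).
    ·  G  C  C  C  A  A  G  C  A  C  A  T
 ·  0  0  0  0  0  0  0  0  0  0  0  0  0
 T  0  0  0  0  0  0  0  0  0  0  0  0  1
 G  0  1  1  1  1  1  1  1  1  1  1  1  1
 C  0  1  2  2  2  2  2  2  2  2  2  2  2
 A  0  1  2  2  2  3  3  3  3  3  3  3  3
 A  0  1  2  2  2  3  4  4  4  4  4  4  4
 C  0  1  2  3  3  3  4  4  5  5  5  5  5
 A  0  1  2  3  3  4  4  4  5  6  6  6  6
 G  0  1  2  3  3  4  4  5  5  6  6  6  6
 A  0  1  2  3  3  4  5  5  5  6  6  7  7
dp[9][12] = 7. One LCS (by backtracking along matches): GCAACAA.

7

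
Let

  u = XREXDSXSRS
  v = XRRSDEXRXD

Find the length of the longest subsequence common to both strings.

5

Let dp[i][j] be the LCS length of the first i characters of u and the first j characters of v. dp[i][j] = dp[i-1][j-1]+1 when the i-th and j-th characters match, else max(dp[i-1][j], dp[i][j-1]).
    ·  X  R  R  S  D  E  X  R  X  D
 ·  0  0  0  0  0  0  0  0  0  0  0
 X  0  1  1  1  1  1  1  1  1  1  1
 R  0  1  2  2  2  2  2  2  2  2  2
 E  0  1  2  2  2  2  3  3  3  3  3
 X  0  1  2  2  2  2  3  4  4  4  4
 D  0  1  2  2  2  3  3  4  4  4  5
 S  0  1  2  2  3  3  3  4  4  4  5
 X  0  1  2  2  3  3  3  4  4  5  5
 S  0  1  2  2  3  3  3  4  4  5  5
 R  0  1  2  3  3  3  3  4  5  5  5
 S  0  1  2  3  4  4  4  4  5  5  5
dp[10][10] = 5. One LCS (by backtracking along matches): XREXD.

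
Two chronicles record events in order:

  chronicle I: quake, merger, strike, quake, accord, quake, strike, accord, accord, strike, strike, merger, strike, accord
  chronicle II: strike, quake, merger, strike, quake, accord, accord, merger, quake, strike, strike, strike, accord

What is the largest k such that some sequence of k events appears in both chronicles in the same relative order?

10

Match quake at chronicle I[1]=chronicle II[2] → merger at chronicle I[2]=chronicle II[3] → strike at chronicle I[3]=chronicle II[4] → quake at chronicle I[4]=chronicle II[5] → accord at chronicle I[5]=chronicle II[7] → quake at chronicle I[6]=chronicle II[9] → strike at chronicle I[10]=chronicle II[10] → strike at chronicle I[11]=chronicle II[11] → strike at chronicle I[13]=chronicle II[12] → accord at chronicle I[14]=chronicle II[13] — 10 events in the same relative order in both. The LCS DP gives dp[14][13] = 10, so this is optimal.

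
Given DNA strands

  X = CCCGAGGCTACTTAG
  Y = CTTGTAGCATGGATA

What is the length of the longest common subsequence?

9

Match C [1,1]; then G [4,4]; then A [5,6]; then G [7,7]; then C [8,8]; then T [9,10]; then A [10,13]; then T [13,14]; then A [14,15] — 9 bases in the same relative order in both. Since dp[15][15] = 9, nothing longer is possible.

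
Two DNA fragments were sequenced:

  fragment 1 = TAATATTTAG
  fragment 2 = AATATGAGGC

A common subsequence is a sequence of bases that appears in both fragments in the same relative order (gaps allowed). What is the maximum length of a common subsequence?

Pick A (fragment 1 #2, fragment 2 #1) → A (fragment 1 #3, fragment 2 #2) → T (fragment 1 #4, fragment 2 #3) → A (fragment 1 #5, fragment 2 #4) → T (fragment 1 #6, fragment 2 #5) → A (fragment 1 #9, fragment 2 #7) → G (fragment 1 #10, fragment 2 #9); all 7 bases appear in both, in order. The LCS DP gives dp[10][10] = 7, so this is optimal.

7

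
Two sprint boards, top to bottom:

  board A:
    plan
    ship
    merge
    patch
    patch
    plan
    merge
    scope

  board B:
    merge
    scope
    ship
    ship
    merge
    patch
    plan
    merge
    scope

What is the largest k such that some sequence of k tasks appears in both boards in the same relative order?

One common subsequence of length 6: ship [2,4] → merge [3,5] → patch [5,6] → plan [6,7] → merge [7,8] → scope [8,9]. Since dp[8][9] = 6, nothing longer is possible.

6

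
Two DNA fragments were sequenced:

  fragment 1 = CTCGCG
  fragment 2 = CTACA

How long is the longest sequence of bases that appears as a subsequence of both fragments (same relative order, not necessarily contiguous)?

Let dp[i][j] be the LCS length of the first i bases of fragment 1 and the first j bases of fragment 2. dp[i][j] = dp[i-1][j-1]+1 when the i-th and j-th bases match, else max(dp[i-1][j], dp[i][j-1]).
    ·  C  T  A  C  A
 ·  0  0  0  0  0  0
 C  0  1  1  1  1  1
 T  0  1  2  2  2  2
 C  0  1  2  2  3  3
 G  0  1  2  2  3  3
 C  0  1  2  2  3  3
 G  0  1  2  2  3  3
dp[6][5] = 3. One LCS (by backtracking along matches): CTC.

3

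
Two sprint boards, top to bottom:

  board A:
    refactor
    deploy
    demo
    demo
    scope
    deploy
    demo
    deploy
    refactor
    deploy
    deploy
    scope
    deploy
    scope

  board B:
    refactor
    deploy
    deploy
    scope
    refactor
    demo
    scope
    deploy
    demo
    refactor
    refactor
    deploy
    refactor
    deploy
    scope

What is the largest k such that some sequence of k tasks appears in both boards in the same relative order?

10

Taking refactor (board A #1, board B #1), then deploy (board A #2, board B #3), then demo (board A #4, board B #6), then scope (board A #5, board B #7), then deploy (board A #6, board B #8), then demo (board A #7, board B #9), then deploy (board A #8, board B #12), then refactor (board A #9, board B #13), then deploy (board A #13, board B #14), then scope (board A #14, board B #15) gives a common subsequence of length 10. dp[14][15] = 10 confirms this is the maximum.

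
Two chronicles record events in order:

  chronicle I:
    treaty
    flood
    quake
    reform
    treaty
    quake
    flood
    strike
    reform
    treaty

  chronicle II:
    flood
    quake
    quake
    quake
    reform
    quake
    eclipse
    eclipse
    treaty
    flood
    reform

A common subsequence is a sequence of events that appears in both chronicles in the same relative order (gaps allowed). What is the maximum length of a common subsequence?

One common subsequence of length 6: flood at chronicle I[2]=chronicle II[1]; then quake at chronicle I[3]=chronicle II[4]; then reform at chronicle I[4]=chronicle II[5]; then treaty at chronicle I[5]=chronicle II[9]; then flood at chronicle I[7]=chronicle II[10]; then reform at chronicle I[9]=chronicle II[11]. The LCS DP gives dp[10][11] = 6, so this is optimal.

6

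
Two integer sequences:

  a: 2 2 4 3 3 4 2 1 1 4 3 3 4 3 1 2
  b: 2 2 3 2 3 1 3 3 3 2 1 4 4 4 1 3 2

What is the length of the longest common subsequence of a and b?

One common subsequence of length 10: 2 [1,2], 2 [2,4], 3 [4,8], 3 [5,9], 2 [7,10], 1 [8,11], 4 [10,13], 4 [13,14], 3 [14,16], 2 [16,17]. The LCS DP gives dp[16][17] = 10, so this is optimal.

10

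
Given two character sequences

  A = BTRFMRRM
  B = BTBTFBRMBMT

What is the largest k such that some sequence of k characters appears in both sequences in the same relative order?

Taking B at A[1]=B[3], T at A[2]=B[4], R at A[3]=B[7], M at A[5]=B[8], M at A[8]=B[10] gives a common subsequence of length 5, and the DP table's final entry dp[8][11] is also 5, so no common subsequence is longer.

5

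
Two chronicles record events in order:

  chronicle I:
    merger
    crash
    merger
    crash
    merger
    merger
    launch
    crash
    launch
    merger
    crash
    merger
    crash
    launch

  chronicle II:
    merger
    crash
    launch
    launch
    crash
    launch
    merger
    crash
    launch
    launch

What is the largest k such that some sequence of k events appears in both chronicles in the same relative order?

8

One common subsequence of length 8: merger [1,1]; then crash [2,2]; then launch [7,4]; then crash [8,5]; then launch [9,6]; then merger [10,7]; then crash [11,8]; then launch [14,10]. Since dp[14][10] = 8, nothing longer is possible.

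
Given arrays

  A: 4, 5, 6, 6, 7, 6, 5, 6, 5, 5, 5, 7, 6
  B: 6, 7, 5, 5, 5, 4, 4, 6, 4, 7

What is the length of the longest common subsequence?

6

Match 6 [4,1]; then 7 [5,2]; then 5 [7,3]; then 5 [9,4]; then 5 [10,5]; then 7 [12,10] — 6 values in the same relative order in both. The LCS DP gives dp[13][10] = 6, so this is optimal.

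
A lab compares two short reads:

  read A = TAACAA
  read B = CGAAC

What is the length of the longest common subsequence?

3

Taking A at read A[2]=read B[3], then A at read A[3]=read B[4], then C at read A[4]=read B[5] gives a common subsequence of length 3. dp[6][5] = 3 confirms this is the maximum.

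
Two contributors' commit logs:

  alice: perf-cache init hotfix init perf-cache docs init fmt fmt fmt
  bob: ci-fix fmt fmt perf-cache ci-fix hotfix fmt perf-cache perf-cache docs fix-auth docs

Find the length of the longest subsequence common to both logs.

Pick perf-cache (alice #1, bob #4); then hotfix (alice #3, bob #6); then perf-cache (alice #5, bob #9); then docs (alice #6, bob #12); all 4 commits appear in both, in order. The LCS DP gives dp[10][12] = 4, so this is optimal.

4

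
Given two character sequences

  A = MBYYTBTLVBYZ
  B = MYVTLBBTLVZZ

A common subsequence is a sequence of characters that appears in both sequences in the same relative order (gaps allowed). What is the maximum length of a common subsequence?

8

One common subsequence of length 8: M (A #1, B #1), then Y (A #3, B #2), then T (A #5, B #4), then B (A #6, B #7), then T (A #7, B #8), then L (A #8, B #9), then V (A #9, B #10), then Z (A #12, B #12). Since dp[12][12] = 8, nothing longer is possible.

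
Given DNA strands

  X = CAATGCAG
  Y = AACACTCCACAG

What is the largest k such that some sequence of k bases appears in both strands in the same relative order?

6

Match C (X #1, Y #3) → A (X #2, Y #4) → A (X #3, Y #9) → C (X #6, Y #10) → A (X #7, Y #11) → G (X #8, Y #12) — 6 bases in the same relative order in both, and the DP table's final entry dp[8][12] is also 6, so no common subsequence is longer.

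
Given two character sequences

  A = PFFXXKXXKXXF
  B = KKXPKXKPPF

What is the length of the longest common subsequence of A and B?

Match P at A[1]=B[4]; then K at A[6]=B[5]; then X at A[8]=B[6]; then K at A[9]=B[7]; then F at A[12]=B[10] — 5 characters in the same relative order in both. dp[12][10] = 5 confirms this is the maximum.

5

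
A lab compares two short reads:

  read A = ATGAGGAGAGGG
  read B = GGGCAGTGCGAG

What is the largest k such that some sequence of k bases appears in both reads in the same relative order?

8

Match G [3,1], then G [5,2], then G [6,3], then A [7,5], then G [8,6], then G [10,8], then G [11,10], then G [12,12] — 8 bases in the same relative order in both. The LCS DP gives dp[12][12] = 8, so this is optimal.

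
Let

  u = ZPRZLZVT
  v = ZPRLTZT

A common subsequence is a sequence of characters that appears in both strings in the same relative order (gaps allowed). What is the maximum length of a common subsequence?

One common subsequence of length 6: Z at u[1]=v[1]; then P at u[2]=v[2]; then R at u[3]=v[3]; then L at u[5]=v[4]; then Z at u[6]=v[6]; then T at u[8]=v[7], and the DP table's final entry dp[8][7] is also 6, so no common subsequence is longer.

6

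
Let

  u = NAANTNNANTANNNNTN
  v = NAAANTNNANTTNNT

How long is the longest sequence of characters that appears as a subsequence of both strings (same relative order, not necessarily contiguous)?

One common subsequence of length 13: N [1,1] → A [2,3] → A [3,4] → N [4,5] → T [5,6] → N [6,7] → N [7,8] → A [8,9] → N [9,10] → T [10,12] → N [14,13] → N [15,14] → T [16,15]. Since dp[17][15] = 13, nothing longer is possible.

13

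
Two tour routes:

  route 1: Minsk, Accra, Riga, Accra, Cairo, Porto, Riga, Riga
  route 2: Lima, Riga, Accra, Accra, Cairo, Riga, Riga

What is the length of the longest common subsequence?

One common subsequence of length 5: Accra at route 1[2]=route 2[3], Accra at route 1[4]=route 2[4], Cairo at route 1[5]=route 2[5], Riga at route 1[7]=route 2[6], Riga at route 1[8]=route 2[7]. Since dp[8][7] = 5, nothing longer is possible.

5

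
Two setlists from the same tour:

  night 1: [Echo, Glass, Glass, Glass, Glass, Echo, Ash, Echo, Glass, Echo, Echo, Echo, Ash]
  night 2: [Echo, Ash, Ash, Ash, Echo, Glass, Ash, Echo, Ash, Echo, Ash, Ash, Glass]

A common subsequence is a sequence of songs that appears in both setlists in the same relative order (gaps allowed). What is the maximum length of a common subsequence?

7

One common subsequence of length 7: Echo [1,1], Ash [7,4], Echo [8,5], Glass [9,6], Echo [10,8], Echo [11,10], Ash [13,12]. The LCS DP gives dp[13][13] = 7, so this is optimal.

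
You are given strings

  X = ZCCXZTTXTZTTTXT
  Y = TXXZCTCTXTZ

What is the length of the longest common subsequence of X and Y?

7

Match Z at X[1]=Y[4]; then C at X[2]=Y[5]; then C at X[3]=Y[7]; then T at X[7]=Y[8]; then X at X[8]=Y[9]; then T at X[9]=Y[10]; then Z at X[10]=Y[11] — 7 characters in the same relative order in both. The LCS DP gives dp[15][11] = 7, so this is optimal.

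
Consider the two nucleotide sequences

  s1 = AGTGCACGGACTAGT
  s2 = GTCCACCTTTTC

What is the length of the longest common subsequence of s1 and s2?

Pick G [2,1] → T [3,2] → C [5,4] → A [6,5] → C [7,6] → C [11,7] → T [12,10] → T [15,11]; all 8 bases appear in both, in order, and the DP table's final entry dp[15][12] is also 8, so no common subsequence is longer.

8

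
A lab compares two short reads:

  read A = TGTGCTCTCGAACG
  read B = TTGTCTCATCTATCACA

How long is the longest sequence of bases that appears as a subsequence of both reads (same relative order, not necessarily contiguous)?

11

Match T at read A[1]=read B[2], then G at read A[2]=read B[3], then T at read A[3]=read B[4], then C at read A[5]=read B[5], then T at read A[6]=read B[6], then C at read A[7]=read B[7], then T at read A[8]=read B[9], then C at read A[9]=read B[10], then A at read A[11]=read B[12], then A at read A[12]=read B[15], then C at read A[13]=read B[16] — 11 bases in the same relative order in both. The LCS DP gives dp[14][17] = 11, so this is optimal.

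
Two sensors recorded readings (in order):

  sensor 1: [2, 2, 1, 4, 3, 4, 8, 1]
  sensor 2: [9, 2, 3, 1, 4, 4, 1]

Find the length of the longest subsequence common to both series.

5

One common subsequence of length 5: 2 [1,2]; then 1 [3,4]; then 4 [4,5]; then 4 [6,6]; then 1 [8,7]. dp[8][7] = 5 confirms this is the maximum.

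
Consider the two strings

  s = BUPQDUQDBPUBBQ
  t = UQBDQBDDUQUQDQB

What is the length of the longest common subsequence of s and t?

7

Match B [1,6], U [2,9], Q [4,10], U [6,11], Q [7,12], D [8,13], B [13,15] — 7 characters in the same relative order in both, and the DP table's final entry dp[14][15] is also 7, so no common subsequence is longer.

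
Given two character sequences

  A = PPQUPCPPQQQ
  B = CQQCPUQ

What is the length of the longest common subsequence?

Let dp[i][j] be the LCS length of the first i characters of A and the first j characters of B. dp[i][j] = dp[i-1][j-1]+1 when the i-th and j-th characters match, else max(dp[i-1][j], dp[i][j-1]).
    ·  C  Q  Q  C  P  U  Q
 ·  0  0  0  0  0  0  0  0
 P  0  0  0  0  0  1  1  1
 P  0  0  0  0  0  1  1  1
 Q  0  0  1  1  1  1  1  2
 U  0  0  1  1  1  1  2  2
 P  0  0  1  1  1  2  2  2
 C  0  1  1  1  2  2  2  2
 P  0  1  1  1  2  3  3  3
 P  0  1  1  1  2  3  3  3
 Q  0  1  2  2  2  3  3  4
 Q  0  1  2  3  3  3  3  4
 Q  0  1  2  3  3  3  3  4
dp[11][7] = 4. One LCS (by backtracking along matches): QCPQ.

4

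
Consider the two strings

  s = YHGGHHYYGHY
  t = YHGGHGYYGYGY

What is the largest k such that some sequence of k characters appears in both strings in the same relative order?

One common subsequence of length 9: Y (s #1, t #1), H (s #2, t #2), G (s #3, t #3), G (s #4, t #4), H (s #5, t #5), Y (s #7, t #8), Y (s #8, t #10), G (s #9, t #11), Y (s #11, t #12). Since dp[11][12] = 9, nothing longer is possible.

9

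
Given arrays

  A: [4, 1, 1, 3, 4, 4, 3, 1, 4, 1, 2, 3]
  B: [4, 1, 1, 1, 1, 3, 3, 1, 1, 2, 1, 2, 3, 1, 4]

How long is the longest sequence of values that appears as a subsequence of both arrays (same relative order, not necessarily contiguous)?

One common subsequence of length 9: 4 at A[1]=B[1], then 1 at A[2]=B[4], then 1 at A[3]=B[5], then 3 at A[4]=B[6], then 3 at A[7]=B[7], then 1 at A[8]=B[9], then 1 at A[10]=B[11], then 2 at A[11]=B[12], then 3 at A[12]=B[13]. Since dp[12][15] = 9, nothing longer is possible.

9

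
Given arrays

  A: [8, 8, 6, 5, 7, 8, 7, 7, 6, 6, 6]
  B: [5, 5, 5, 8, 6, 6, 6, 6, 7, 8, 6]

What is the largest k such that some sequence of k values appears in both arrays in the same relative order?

Match 8 (A #1, B #4), 6 (A #3, B #8), 7 (A #5, B #9), 8 (A #6, B #10), 6 (A #11, B #11) — 5 values in the same relative order in both, and the DP table's final entry dp[11][11] is also 5, so no common subsequence is longer.

5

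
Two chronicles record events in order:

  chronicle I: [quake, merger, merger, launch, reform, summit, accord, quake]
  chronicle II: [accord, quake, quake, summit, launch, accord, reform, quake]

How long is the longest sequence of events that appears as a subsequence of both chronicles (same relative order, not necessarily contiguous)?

4

Taking quake (chronicle I #1, chronicle II #3), launch (chronicle I #4, chronicle II #5), reform (chronicle I #5, chronicle II #7), quake (chronicle I #8, chronicle II #8) gives a common subsequence of length 4. Since dp[8][8] = 4, nothing longer is possible.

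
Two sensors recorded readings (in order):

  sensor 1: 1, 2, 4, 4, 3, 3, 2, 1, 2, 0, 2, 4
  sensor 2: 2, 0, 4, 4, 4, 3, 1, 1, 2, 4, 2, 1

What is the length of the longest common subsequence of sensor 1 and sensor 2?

7

One common subsequence of length 7: 2 [2,1], 4 [3,4], 4 [4,5], 3 [5,6], 1 [8,8], 2 [9,9], 2 [11,11], and the DP table's final entry dp[12][12] is also 7, so no common subsequence is longer.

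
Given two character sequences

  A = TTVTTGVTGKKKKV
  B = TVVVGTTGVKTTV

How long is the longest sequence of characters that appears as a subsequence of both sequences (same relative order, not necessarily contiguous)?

8

Match T (A #1, B #1), V (A #3, B #4), T (A #4, B #6), T (A #5, B #7), G (A #6, B #8), V (A #7, B #9), T (A #8, B #12), V (A #14, B #13) — 8 characters in the same relative order in both, and the DP table's final entry dp[14][13] is also 8, so no common subsequence is longer.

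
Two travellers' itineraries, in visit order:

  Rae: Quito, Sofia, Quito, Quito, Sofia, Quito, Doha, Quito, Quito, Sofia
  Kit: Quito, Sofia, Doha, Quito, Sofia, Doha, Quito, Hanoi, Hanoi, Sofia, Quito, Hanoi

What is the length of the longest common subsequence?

7

Taking Quito (Rae #1, Kit #1), Sofia (Rae #2, Kit #2), Quito (Rae #4, Kit #4), Sofia (Rae #5, Kit #5), Doha (Rae #7, Kit #6), Quito (Rae #8, Kit #7), Quito (Rae #9, Kit #11) gives a common subsequence of length 7. Since dp[10][12] = 7, nothing longer is possible.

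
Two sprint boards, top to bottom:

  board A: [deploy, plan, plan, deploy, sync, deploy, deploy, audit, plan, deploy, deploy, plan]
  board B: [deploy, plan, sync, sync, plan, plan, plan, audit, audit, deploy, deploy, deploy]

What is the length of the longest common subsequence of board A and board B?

6

Taking deploy (board A #1, board B #1) → plan (board A #2, board B #6) → plan (board A #3, board B #7) → deploy (board A #7, board B #10) → deploy (board A #10, board B #11) → deploy (board A #11, board B #12) gives a common subsequence of length 6. Since dp[12][12] = 6, nothing longer is possible.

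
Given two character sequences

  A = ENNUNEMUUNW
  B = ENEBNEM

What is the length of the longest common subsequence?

One common subsequence of length 5: E (A #1, B #1), then N (A #2, B #2), then N (A #5, B #5), then E (A #6, B #6), then M (A #7, B #7). dp[11][7] = 5 confirms this is the maximum.

5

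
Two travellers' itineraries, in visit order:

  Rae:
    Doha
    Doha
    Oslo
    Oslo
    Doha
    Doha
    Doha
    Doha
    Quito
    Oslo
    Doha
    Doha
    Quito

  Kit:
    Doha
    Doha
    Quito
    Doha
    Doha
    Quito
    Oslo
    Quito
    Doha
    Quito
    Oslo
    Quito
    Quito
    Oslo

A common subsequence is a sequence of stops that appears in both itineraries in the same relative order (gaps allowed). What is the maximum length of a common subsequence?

8

Taking Doha at Rae[1]=Kit[1], then Doha at Rae[2]=Kit[2], then Doha at Rae[5]=Kit[4], then Doha at Rae[6]=Kit[5], then Doha at Rae[8]=Kit[9], then Quito at Rae[9]=Kit[10], then Oslo at Rae[10]=Kit[11], then Quito at Rae[13]=Kit[13] gives a common subsequence of length 8. The LCS DP gives dp[13][14] = 8, so this is optimal.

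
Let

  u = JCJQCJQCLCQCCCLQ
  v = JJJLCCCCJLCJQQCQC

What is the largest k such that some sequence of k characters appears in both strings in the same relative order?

10

Pick J [1,1] → J [3,2] → J [6,3] → L [9,4] → C [10,5] → C [12,6] → C [13,7] → C [14,8] → L [15,10] → Q [16,16]; all 10 characters appear in both, in order. dp[16][17] = 10 confirms this is the maximum.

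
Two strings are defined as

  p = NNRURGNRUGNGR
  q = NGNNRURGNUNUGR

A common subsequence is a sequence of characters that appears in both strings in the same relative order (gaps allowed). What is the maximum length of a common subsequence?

11

Taking N at p[1]=q[3]; then N at p[2]=q[4]; then R at p[3]=q[5]; then U at p[4]=q[6]; then R at p[5]=q[7]; then G at p[6]=q[8]; then N at p[7]=q[9]; then U at p[9]=q[10]; then N at p[11]=q[11]; then G at p[12]=q[13]; then R at p[13]=q[14] gives a common subsequence of length 11. The LCS DP gives dp[13][14] = 11, so this is optimal.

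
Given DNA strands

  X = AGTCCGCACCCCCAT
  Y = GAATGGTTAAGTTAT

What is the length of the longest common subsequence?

One common subsequence of length 6: A (X #1, Y #3); then G (X #2, Y #6); then T (X #3, Y #8); then G (X #6, Y #11); then A (X #14, Y #14); then T (X #15, Y #15). dp[15][15] = 6 confirms this is the maximum.

6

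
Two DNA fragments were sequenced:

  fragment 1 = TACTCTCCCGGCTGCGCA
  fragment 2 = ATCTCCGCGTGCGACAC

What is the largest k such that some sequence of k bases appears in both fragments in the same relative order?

14

Match A at fragment 1[2]=fragment 2[1], then T at fragment 1[4]=fragment 2[2], then C at fragment 1[5]=fragment 2[3], then T at fragment 1[6]=fragment 2[4], then C at fragment 1[7]=fragment 2[5], then C at fragment 1[8]=fragment 2[6], then C at fragment 1[9]=fragment 2[8], then G at fragment 1[11]=fragment 2[9], then T at fragment 1[13]=fragment 2[10], then G at fragment 1[14]=fragment 2[11], then C at fragment 1[15]=fragment 2[12], then G at fragment 1[16]=fragment 2[13], then C at fragment 1[17]=fragment 2[15], then A at fragment 1[18]=fragment 2[16] — 14 bases in the same relative order in both. Since dp[18][17] = 14, nothing longer is possible.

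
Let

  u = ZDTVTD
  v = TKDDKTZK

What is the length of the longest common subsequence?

Let dp[i][j] be the LCS length of the first i characters of u and the first j characters of v. dp[i][j] = dp[i-1][j-1]+1 when the i-th and j-th characters match, else max(dp[i-1][j], dp[i][j-1]).
    ·  T  K  D  D  K  T  Z  K
 ·  0  0  0  0  0  0  0  0  0
 Z  0  0  0  0  0  0  0  1  1
 D  0  0  0  1  1  1  1  1  1
 T  0  1  1  1  1  1  2  2  2
 V  0  1  1  1  1  1  2  2  2
 T  0  1  1  1  1  1  2  2  2
 D  0  1  1  2  2  2  2  2  2
dp[6][8] = 2. One LCS (by backtracking along matches): DT.

2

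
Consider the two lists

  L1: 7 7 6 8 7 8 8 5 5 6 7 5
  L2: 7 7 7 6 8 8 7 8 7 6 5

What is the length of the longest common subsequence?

One common subsequence of length 8: 7 at L1[1]=L2[2], 7 at L1[2]=L2[3], 6 at L1[3]=L2[4], 8 at L1[4]=L2[6], 7 at L1[5]=L2[7], 8 at L1[6]=L2[8], 6 at L1[10]=L2[10], 5 at L1[12]=L2[11]. Since dp[12][11] = 8, nothing longer is possible.

8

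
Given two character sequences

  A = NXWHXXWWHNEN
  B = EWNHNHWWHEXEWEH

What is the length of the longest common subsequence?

Pick N (A #1, B #5), then W (A #3, B #8), then H (A #4, B #9), then X (A #5, B #11), then W (A #7, B #13), then H (A #9, B #15); all 6 characters appear in both, in order. dp[12][15] = 6 confirms this is the maximum.

6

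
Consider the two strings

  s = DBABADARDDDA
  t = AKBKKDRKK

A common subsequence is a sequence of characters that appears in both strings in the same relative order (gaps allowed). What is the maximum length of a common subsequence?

4

Taking A at s[3]=t[1]; then B at s[4]=t[3]; then D at s[6]=t[6]; then R at s[8]=t[7] gives a common subsequence of length 4. dp[12][9] = 4 confirms this is the maximum.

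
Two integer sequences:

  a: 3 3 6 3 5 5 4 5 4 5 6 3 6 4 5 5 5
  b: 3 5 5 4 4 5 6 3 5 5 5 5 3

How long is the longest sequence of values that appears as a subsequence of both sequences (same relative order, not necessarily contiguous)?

11

One common subsequence of length 11: 3 (a #4, b #1) → 5 (a #5, b #2) → 5 (a #6, b #3) → 4 (a #7, b #4) → 4 (a #9, b #5) → 5 (a #10, b #6) → 6 (a #11, b #7) → 3 (a #12, b #8) → 5 (a #15, b #10) → 5 (a #16, b #11) → 5 (a #17, b #12), and the DP table's final entry dp[17][13] is also 11, so no common subsequence is longer.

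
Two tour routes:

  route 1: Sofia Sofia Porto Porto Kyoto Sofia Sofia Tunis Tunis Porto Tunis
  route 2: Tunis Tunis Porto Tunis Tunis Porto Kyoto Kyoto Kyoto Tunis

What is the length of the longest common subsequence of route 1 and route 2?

5

Match Porto (route 1 #4, route 2 #3); then Tunis (route 1 #8, route 2 #4); then Tunis (route 1 #9, route 2 #5); then Porto (route 1 #10, route 2 #6); then Tunis (route 1 #11, route 2 #10) — 5 stops in the same relative order in both. dp[11][10] = 5 confirms this is the maximum.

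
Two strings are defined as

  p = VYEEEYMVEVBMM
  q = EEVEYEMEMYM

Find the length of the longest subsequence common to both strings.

8

Let dp[i][j] be the LCS length of the first i characters of p and the first j characters of q. dp[i][j] = dp[i-1][j-1]+1 when the i-th and j-th characters match, else max(dp[i-1][j], dp[i][j-1]).
    ·  E  E  V  E  Y  E  M  E  M  Y  M
 ·  0  0  0  0  0  0  0  0  0  0  0  0
 V  0  0  0  1  1  1  1  1  1  1  1  1
 Y  0  0  0  1  1  2  2  2  2  2  2  2
 E  0  1  1  1  2  2  3  3  3  3  3  3
 E  0  1  2  2  2  2  3  3  4  4  4  4
 E  0  1  2  2  3  3  3  3  4  4  4  4
 Y  0  1  2  2  3  4  4  4  4  4  5  5
 M  0  1  2  2  3  4  4  5  5  5  5  6
 V  0  1  2  3  3  4  4  5  5  5  5  6
 E  0  1  2  3  4  4  5  5  6  6  6  6
 V  0  1  2  3  4  4  5  5  6  6  6  6
 B  0  1  2  3  4  4  5  5  6  6  6  6
 M  0  1  2  3  4  4  5  6  6  7  7  7
 M  0  1  2  3  4  4  5  6  6  7  7  8
dp[13][11] = 8. One LCS (by backtracking along matches): EEEYMEMM.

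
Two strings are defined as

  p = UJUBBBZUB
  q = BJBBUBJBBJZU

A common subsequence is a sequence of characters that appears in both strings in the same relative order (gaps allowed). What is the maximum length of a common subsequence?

7

Let dp[i][j] be the LCS length of the first i characters of p and the first j characters of q. dp[i][j] = dp[i-1][j-1]+1 when the i-th and j-th characters match, else max(dp[i-1][j], dp[i][j-1]).
    ·  B  J  B  B  U  B  J  B  B  J  Z  U
 ·  0  0  0  0  0  0  0  0  0  0  0  0  0
 U  0  0  0  0  0  1  1  1  1  1  1  1  1
 J  0  0  1  1  1  1  1  2  2  2  2  2  2
 U  0  0  1  1  1  2  2  2  2  2  2  2  3
 B  0  1  1  2  2  2  3  3  3  3  3  3  3
 B  0  1  1  2  3  3  3  3  4  4  4  4  4
 B  0  1  1  2  3  3  4  4  4  5  5  5  5
 Z  0  1  1  2  3  3  4  4  4  5  5  6  6
 U  0  1  1  2  3  4  4  4  4  5  5  6  7
 B  0  1  1  2  3  4  5  5  5  5  5  6  7
dp[9][12] = 7. One LCS (by backtracking along matches): JUBBBZU.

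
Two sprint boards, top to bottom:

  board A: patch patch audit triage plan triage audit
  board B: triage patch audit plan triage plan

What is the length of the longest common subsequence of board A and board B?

4

Pick patch (board A #2, board B #2); then audit (board A #3, board B #3); then triage (board A #4, board B #5); then plan (board A #5, board B #6); all 4 tasks appear in both, in order. Since dp[7][6] = 4, nothing longer is possible.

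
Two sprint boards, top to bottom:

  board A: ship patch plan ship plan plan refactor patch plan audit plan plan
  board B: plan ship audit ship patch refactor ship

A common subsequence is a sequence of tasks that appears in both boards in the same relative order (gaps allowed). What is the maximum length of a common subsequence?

3

Taking ship (board A #1, board B #4), then patch (board A #2, board B #5), then ship (board A #4, board B #7) gives a common subsequence of length 3, and the DP table's final entry dp[12][7] is also 3, so no common subsequence is longer.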